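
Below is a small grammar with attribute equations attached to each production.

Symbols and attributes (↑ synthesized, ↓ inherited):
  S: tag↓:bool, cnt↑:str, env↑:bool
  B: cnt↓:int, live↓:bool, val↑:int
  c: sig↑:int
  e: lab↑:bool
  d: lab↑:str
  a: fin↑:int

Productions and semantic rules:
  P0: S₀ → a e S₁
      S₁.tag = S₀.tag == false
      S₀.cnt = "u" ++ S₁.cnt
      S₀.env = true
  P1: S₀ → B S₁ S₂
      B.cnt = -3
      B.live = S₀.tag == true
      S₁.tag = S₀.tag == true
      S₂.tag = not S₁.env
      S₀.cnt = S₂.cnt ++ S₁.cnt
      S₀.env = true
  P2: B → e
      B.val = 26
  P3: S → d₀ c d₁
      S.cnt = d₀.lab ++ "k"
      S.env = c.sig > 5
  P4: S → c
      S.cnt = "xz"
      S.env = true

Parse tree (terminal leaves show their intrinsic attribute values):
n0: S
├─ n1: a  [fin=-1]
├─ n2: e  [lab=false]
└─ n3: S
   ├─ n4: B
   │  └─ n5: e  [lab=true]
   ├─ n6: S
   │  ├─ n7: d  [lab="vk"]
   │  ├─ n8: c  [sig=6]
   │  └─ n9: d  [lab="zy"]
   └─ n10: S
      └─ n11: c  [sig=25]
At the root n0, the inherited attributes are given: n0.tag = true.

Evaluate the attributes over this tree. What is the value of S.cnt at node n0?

"uxzvkk"

1. n0.tag = true  [given at root]
2. n1.fin = -1  [terminal]
3. n2.lab = false  [terminal]
4. n3.tag = false  [S₀.tag == false]
5. n4.cnt = -3  [-3]
6. n4.live = false  [S₀.tag == true]
7. n5.lab = true  [terminal]
8. n4.val = 26  [26]
9. n6.tag = false  [S₀.tag == true]
10. n7.lab = "vk"  [terminal]
11. n8.sig = 6  [terminal]
12. n9.lab = "zy"  [terminal]
13. n6.cnt = "vkk"  [d₀.lab ++ "k"]
14. n6.env = true  [c.sig > 5]
15. n10.tag = false  [not S₁.env]
16. n11.sig = 25  [terminal]
17. n10.cnt = "xz"  ["xz"]
18. n10.env = true  [true]
19. n3.cnt = "xzvkk"  [S₂.cnt ++ S₁.cnt]
20. n3.env = true  [true]
21. n0.cnt = "uxzvkk"  ["u" ++ S₁.cnt]
22. n0.env = true  [true]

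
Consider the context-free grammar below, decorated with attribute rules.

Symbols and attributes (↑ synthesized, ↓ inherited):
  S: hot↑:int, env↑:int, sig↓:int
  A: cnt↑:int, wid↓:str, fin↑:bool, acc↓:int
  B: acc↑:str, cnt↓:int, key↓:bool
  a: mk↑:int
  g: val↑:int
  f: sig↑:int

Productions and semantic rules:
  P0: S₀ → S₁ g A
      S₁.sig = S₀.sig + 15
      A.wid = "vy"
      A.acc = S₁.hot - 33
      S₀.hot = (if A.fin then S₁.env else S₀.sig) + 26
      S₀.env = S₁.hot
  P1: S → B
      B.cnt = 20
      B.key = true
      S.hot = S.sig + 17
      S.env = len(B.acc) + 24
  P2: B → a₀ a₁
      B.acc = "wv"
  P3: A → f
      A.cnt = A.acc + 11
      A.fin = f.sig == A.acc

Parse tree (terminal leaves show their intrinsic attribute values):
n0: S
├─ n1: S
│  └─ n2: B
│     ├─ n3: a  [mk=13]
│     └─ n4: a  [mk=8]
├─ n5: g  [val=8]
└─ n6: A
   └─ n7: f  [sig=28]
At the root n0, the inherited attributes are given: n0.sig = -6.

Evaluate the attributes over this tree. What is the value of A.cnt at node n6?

4

1. n0.sig = -6  [given at root]
2. n1.sig = 9  [S₀.sig + 15]
3. n2.cnt = 20  [20]
4. n2.key = true  [true]
5. n3.mk = 13  [terminal]
6. n4.mk = 8  [terminal]
7. n2.acc = "wv"  ["wv"]
8. n1.hot = 26  [S.sig + 17]
9. n1.env = 26  [len(B.acc) + 24]
10. n5.val = 8  [terminal]
11. n6.wid = "vy"  ["vy"]
12. n6.acc = -7  [S₁.hot - 33]
13. n7.sig = 28  [terminal]
14. n6.cnt = 4  [A.acc + 11]
15. n6.fin = false  [f.sig == A.acc]
16. n0.hot = 20  [(if A.fin then S₁.env else S₀.sig) + 26]
17. n0.env = 26  [S₁.hot]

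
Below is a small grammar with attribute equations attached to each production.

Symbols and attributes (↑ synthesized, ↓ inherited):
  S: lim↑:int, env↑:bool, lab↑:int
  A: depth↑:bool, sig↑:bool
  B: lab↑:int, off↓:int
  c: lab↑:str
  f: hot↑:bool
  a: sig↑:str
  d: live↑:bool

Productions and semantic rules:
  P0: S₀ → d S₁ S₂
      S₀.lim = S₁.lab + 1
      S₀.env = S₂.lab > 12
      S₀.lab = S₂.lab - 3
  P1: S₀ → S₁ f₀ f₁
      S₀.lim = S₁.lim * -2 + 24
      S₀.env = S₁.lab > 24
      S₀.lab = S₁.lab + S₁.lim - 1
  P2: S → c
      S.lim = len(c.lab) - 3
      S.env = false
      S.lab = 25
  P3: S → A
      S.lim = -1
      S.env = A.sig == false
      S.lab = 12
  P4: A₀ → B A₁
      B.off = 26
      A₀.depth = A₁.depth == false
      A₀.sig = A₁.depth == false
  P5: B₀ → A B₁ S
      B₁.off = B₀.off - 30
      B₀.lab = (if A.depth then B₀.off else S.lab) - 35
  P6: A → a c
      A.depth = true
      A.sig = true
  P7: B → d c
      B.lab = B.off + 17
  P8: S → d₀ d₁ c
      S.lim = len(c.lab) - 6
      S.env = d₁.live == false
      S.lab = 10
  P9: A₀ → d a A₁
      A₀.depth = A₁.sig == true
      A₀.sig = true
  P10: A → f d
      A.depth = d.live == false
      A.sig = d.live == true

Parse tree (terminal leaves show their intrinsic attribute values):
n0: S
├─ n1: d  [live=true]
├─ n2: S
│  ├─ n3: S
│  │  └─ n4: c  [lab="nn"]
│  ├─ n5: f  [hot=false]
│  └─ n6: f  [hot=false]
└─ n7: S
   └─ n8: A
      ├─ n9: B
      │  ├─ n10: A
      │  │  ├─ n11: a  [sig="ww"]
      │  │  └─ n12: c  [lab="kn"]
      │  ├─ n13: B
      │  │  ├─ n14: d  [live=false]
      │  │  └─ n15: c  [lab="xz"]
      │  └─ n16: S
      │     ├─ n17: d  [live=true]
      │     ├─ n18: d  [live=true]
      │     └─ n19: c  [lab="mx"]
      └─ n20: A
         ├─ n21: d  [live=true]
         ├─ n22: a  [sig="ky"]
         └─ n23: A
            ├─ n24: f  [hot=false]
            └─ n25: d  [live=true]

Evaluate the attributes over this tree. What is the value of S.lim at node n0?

24

1. n1.live = true  [terminal]
2. n4.lab = "nn"  [terminal]
3. n3.lim = -1  [len(c.lab) - 3]
4. n3.env = false  [false]
5. n3.lab = 25  [25]
6. n5.hot = false  [terminal]
7. n6.hot = false  [terminal]
8. n2.lim = 26  [S₁.lim * -2 + 24]
9. n2.env = true  [S₁.lab > 24]
10. n2.lab = 23  [S₁.lab + S₁.lim - 1]
11. n9.off = 26  [26]
12. n11.sig = "ww"  [terminal]
13. n12.lab = "kn"  [terminal]
14. n10.depth = true  [true]
15. n10.sig = true  [true]
16. n13.off = -4  [B₀.off - 30]
17. n14.live = false  [terminal]
18. n15.lab = "xz"  [terminal]
19. n13.lab = 13  [B.off + 17]
20. n17.live = true  [terminal]
21. n18.live = true  [terminal]
22. n19.lab = "mx"  [terminal]
23. n16.lim = -4  [len(c.lab) - 6]
24. n16.env = false  [d₁.live == false]
25. n16.lab = 10  [10]
26. n9.lab = -9  [(if A.depth then B₀.off else S.lab) - 35]
27. n21.live = true  [terminal]
28. n22.sig = "ky"  [terminal]
29. n24.hot = false  [terminal]
30. n25.live = true  [terminal]
31. n23.depth = false  [d.live == false]
32. n23.sig = true  [d.live == true]
33. n20.depth = true  [A₁.sig == true]
34. n20.sig = true  [true]
35. n8.depth = false  [A₁.depth == false]
36. n8.sig = false  [A₁.depth == false]
37. n7.lim = -1  [-1]
38. n7.env = true  [A.sig == false]
39. n7.lab = 12  [12]
40. n0.lim = 24  [S₁.lab + 1]
41. n0.env = false  [S₂.lab > 12]
42. n0.lab = 9  [S₂.lab - 3]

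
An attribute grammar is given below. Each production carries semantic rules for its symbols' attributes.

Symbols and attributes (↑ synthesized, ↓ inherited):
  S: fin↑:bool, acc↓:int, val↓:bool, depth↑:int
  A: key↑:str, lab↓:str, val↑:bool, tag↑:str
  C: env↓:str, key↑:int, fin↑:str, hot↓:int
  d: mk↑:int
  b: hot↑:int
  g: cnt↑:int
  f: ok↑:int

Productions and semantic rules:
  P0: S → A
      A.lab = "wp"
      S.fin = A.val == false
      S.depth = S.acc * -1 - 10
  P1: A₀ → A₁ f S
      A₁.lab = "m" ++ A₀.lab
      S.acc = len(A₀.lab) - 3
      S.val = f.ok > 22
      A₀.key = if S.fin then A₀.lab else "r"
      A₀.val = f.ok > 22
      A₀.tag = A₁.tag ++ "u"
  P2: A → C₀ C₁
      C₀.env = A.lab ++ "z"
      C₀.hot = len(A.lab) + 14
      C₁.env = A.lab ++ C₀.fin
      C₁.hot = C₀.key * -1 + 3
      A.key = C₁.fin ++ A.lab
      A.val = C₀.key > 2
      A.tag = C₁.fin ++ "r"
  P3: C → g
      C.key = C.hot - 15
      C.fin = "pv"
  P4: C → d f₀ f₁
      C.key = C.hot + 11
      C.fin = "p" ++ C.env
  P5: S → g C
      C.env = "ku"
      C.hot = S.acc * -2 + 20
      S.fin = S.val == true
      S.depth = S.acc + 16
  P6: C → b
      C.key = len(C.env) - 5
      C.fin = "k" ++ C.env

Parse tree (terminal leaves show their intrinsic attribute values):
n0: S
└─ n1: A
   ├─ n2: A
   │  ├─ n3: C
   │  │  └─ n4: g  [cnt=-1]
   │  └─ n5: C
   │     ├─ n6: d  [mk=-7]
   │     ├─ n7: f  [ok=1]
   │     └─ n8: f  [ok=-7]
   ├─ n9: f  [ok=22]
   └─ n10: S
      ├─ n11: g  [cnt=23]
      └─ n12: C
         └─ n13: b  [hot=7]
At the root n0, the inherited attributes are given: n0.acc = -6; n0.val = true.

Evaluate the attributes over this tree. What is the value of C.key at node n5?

1. n0.acc = -6  [given at root]
2. n0.val = true  [given at root]
3. n1.lab = "wp"  ["wp"]
4. n2.lab = "mwp"  ["m" ++ A₀.lab]
5. n3.env = "mwpz"  [A.lab ++ "z"]
6. n3.hot = 17  [len(A.lab) + 14]
7. n4.cnt = -1  [terminal]
8. n3.key = 2  [C.hot - 15]
9. n3.fin = "pv"  ["pv"]
10. n5.env = "mwppv"  [A.lab ++ C₀.fin]
11. n5.hot = 1  [C₀.key * -1 + 3]
12. n6.mk = -7  [terminal]
13. n7.ok = 1  [terminal]
14. n8.ok = -7  [terminal]
15. n5.key = 12  [C.hot + 11]
16. n5.fin = "pmwppv"  ["p" ++ C.env]
17. n2.key = "pmwppvmwp"  [C₁.fin ++ A.lab]
18. n2.val = false  [C₀.key > 2]
19. n2.tag = "pmwppvr"  [C₁.fin ++ "r"]
20. n9.ok = 22  [terminal]
21. n10.acc = -1  [len(A₀.lab) - 3]
22. n10.val = false  [f.ok > 22]
23. n11.cnt = 23  [terminal]
24. n12.env = "ku"  ["ku"]
25. n12.hot = 22  [S.acc * -2 + 20]
26. n13.hot = 7  [terminal]
27. n12.key = -3  [len(C.env) - 5]
28. n12.fin = "kku"  ["k" ++ C.env]
29. n10.fin = false  [S.val == true]
30. n10.depth = 15  [S.acc + 16]
31. n1.key = "r"  [if S.fin then A₀.lab else "r"]
32. n1.val = false  [f.ok > 22]
33. n1.tag = "pmwppvru"  [A₁.tag ++ "u"]
34. n0.fin = true  [A.val == false]
35. n0.depth = -4  [S.acc * -1 - 10]

12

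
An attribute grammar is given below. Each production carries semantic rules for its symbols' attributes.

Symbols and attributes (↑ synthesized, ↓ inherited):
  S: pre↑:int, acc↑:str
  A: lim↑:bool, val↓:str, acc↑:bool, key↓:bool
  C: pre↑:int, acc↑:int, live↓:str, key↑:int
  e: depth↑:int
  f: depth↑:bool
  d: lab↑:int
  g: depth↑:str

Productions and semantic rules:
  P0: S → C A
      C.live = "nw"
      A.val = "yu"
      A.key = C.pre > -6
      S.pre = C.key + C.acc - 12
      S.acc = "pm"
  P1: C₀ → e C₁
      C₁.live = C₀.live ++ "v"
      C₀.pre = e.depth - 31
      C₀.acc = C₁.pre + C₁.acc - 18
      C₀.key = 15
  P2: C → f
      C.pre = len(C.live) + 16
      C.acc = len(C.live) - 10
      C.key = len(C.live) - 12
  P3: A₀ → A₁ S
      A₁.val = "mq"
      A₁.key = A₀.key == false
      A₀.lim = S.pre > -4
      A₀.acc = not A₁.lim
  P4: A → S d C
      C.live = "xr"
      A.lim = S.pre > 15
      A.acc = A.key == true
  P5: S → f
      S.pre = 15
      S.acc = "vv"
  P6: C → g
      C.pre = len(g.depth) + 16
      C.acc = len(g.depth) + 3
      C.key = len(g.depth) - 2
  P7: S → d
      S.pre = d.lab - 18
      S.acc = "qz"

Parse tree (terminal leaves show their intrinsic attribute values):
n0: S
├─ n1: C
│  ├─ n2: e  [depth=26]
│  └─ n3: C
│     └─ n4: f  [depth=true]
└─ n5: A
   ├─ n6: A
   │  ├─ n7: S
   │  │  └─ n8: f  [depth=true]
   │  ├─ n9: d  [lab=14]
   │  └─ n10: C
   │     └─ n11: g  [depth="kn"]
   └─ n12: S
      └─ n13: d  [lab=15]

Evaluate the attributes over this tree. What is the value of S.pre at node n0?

1. n1.live = "nw"  ["nw"]
2. n2.depth = 26  [terminal]
3. n3.live = "nwv"  [C₀.live ++ "v"]
4. n4.depth = true  [terminal]
5. n3.pre = 19  [len(C.live) + 16]
6. n3.acc = -7  [len(C.live) - 10]
7. n3.key = -9  [len(C.live) - 12]
8. n1.pre = -5  [e.depth - 31]
9. n1.acc = -6  [C₁.pre + C₁.acc - 18]
10. n1.key = 15  [15]
11. n5.val = "yu"  ["yu"]
12. n5.key = true  [C.pre > -6]
13. n6.val = "mq"  ["mq"]
14. n6.key = false  [A₀.key == false]
15. n8.depth = true  [terminal]
16. n7.pre = 15  [15]
17. n7.acc = "vv"  ["vv"]
18. n9.lab = 14  [terminal]
19. n10.live = "xr"  ["xr"]
20. n11.depth = "kn"  [terminal]
21. n10.pre = 18  [len(g.depth) + 16]
22. n10.acc = 5  [len(g.depth) + 3]
23. n10.key = 0  [len(g.depth) - 2]
24. n6.lim = false  [S.pre > 15]
25. n6.acc = false  [A.key == true]
26. n13.lab = 15  [terminal]
27. n12.pre = -3  [d.lab - 18]
28. n12.acc = "qz"  ["qz"]
29. n5.lim = true  [S.pre > -4]
30. n5.acc = true  [not A₁.lim]
31. n0.pre = -3  [C.key + C.acc - 12]
32. n0.acc = "pm"  ["pm"]

-3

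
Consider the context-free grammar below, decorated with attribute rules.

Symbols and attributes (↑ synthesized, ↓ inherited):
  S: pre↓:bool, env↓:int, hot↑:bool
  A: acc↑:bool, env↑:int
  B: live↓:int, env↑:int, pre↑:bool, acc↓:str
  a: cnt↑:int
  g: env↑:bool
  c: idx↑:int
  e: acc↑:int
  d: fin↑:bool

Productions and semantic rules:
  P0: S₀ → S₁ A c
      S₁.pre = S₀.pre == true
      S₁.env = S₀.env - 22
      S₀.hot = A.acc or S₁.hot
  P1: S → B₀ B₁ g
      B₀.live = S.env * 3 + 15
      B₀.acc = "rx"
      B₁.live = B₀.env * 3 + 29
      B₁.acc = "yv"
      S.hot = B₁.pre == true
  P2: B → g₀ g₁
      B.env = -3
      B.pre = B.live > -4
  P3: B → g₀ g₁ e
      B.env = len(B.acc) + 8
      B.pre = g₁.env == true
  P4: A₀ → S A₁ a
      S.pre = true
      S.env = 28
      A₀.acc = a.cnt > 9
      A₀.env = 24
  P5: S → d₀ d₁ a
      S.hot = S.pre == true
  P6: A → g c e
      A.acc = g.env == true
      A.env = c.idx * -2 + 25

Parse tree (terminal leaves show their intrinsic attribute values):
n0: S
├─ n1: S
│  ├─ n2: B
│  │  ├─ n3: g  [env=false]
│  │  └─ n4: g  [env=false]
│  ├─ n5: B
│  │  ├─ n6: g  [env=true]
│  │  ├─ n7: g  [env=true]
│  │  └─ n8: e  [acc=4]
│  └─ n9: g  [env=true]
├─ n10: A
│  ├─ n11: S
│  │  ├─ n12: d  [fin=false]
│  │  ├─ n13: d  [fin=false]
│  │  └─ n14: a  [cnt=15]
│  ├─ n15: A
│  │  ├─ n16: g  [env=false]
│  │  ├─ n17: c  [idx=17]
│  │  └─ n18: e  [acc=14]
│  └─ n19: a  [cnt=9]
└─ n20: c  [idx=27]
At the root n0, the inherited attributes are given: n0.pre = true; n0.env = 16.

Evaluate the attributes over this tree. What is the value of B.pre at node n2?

true

1. n0.pre = true  [given at root]
2. n0.env = 16  [given at root]
3. n1.pre = true  [S₀.pre == true]
4. n1.env = -6  [S₀.env - 22]
5. n2.live = -3  [S.env * 3 + 15]
6. n2.acc = "rx"  ["rx"]
7. n3.env = false  [terminal]
8. n4.env = false  [terminal]
9. n2.env = -3  [-3]
10. n2.pre = true  [B.live > -4]
11. n5.live = 20  [B₀.env * 3 + 29]
12. n5.acc = "yv"  ["yv"]
13. n6.env = true  [terminal]
14. n7.env = true  [terminal]
15. n8.acc = 4  [terminal]
16. n5.env = 10  [len(B.acc) + 8]
17. n5.pre = true  [g₁.env == true]
18. n9.env = true  [terminal]
19. n1.hot = true  [B₁.pre == true]
20. n11.pre = true  [true]
21. n11.env = 28  [28]
22. n12.fin = false  [terminal]
23. n13.fin = false  [terminal]
24. n14.cnt = 15  [terminal]
25. n11.hot = true  [S.pre == true]
26. n16.env = false  [terminal]
27. n17.idx = 17  [terminal]
28. n18.acc = 14  [terminal]
29. n15.acc = false  [g.env == true]
30. n15.env = -9  [c.idx * -2 + 25]
31. n19.cnt = 9  [terminal]
32. n10.acc = false  [a.cnt > 9]
33. n10.env = 24  [24]
34. n20.idx = 27  [terminal]
35. n0.hot = true  [A.acc or S₁.hot]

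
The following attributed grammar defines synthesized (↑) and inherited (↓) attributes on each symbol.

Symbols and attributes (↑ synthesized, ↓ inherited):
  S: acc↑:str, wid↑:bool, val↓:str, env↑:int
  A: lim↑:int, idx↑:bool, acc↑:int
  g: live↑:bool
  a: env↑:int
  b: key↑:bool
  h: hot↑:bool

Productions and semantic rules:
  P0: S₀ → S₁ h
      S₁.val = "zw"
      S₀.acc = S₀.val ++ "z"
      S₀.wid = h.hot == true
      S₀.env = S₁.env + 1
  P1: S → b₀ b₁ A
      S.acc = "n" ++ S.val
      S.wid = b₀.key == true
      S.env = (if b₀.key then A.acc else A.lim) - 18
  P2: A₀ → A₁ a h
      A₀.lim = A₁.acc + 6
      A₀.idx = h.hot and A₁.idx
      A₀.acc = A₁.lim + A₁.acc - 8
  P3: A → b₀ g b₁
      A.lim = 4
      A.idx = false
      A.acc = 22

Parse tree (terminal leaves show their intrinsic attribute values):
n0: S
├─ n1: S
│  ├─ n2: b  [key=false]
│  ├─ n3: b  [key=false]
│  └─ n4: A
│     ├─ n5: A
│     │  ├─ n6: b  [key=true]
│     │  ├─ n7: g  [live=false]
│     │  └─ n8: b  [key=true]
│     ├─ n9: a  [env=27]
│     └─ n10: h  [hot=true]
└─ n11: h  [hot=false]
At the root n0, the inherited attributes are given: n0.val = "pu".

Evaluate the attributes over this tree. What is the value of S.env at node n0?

1. n0.val = "pu"  [given at root]
2. n1.val = "zw"  ["zw"]
3. n2.key = false  [terminal]
4. n3.key = false  [terminal]
5. n6.key = true  [terminal]
6. n7.live = false  [terminal]
7. n8.key = true  [terminal]
8. n5.lim = 4  [4]
9. n5.idx = false  [false]
10. n5.acc = 22  [22]
11. n9.env = 27  [terminal]
12. n10.hot = true  [terminal]
13. n4.lim = 28  [A₁.acc + 6]
14. n4.idx = false  [h.hot and A₁.idx]
15. n4.acc = 18  [A₁.lim + A₁.acc - 8]
16. n1.acc = "nzw"  ["n" ++ S.val]
17. n1.wid = false  [b₀.key == true]
18. n1.env = 10  [(if b₀.key then A.acc else A.lim) - 18]
19. n11.hot = false  [terminal]
20. n0.acc = "puz"  [S₀.val ++ "z"]
21. n0.wid = false  [h.hot == true]
22. n0.env = 11  [S₁.env + 1]

11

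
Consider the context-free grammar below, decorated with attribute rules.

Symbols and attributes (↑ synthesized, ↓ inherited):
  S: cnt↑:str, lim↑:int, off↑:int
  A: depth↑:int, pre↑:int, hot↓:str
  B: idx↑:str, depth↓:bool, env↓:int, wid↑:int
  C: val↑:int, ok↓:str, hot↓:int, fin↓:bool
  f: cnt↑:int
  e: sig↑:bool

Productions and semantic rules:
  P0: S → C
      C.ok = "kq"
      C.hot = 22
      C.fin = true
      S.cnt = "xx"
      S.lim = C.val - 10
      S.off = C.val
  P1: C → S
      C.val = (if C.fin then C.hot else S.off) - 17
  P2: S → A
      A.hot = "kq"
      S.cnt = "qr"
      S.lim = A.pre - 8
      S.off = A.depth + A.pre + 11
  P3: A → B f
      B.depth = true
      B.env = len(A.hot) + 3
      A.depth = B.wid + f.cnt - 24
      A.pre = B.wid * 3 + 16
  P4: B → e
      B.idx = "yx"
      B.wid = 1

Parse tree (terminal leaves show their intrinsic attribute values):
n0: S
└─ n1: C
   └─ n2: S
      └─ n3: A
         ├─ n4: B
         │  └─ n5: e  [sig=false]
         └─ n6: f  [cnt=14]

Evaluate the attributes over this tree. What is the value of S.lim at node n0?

1. n1.ok = "kq"  ["kq"]
2. n1.hot = 22  [22]
3. n1.fin = true  [true]
4. n3.hot = "kq"  ["kq"]
5. n4.depth = true  [true]
6. n4.env = 5  [len(A.hot) + 3]
7. n5.sig = false  [terminal]
8. n4.idx = "yx"  ["yx"]
9. n4.wid = 1  [1]
10. n6.cnt = 14  [terminal]
11. n3.depth = -9  [B.wid + f.cnt - 24]
12. n3.pre = 19  [B.wid * 3 + 16]
13. n2.cnt = "qr"  ["qr"]
14. n2.lim = 11  [A.pre - 8]
15. n2.off = 21  [A.depth + A.pre + 11]
16. n1.val = 5  [(if C.fin then C.hot else S.off) - 17]
17. n0.cnt = "xx"  ["xx"]
18. n0.lim = -5  [C.val - 10]
19. n0.off = 5  [C.val]

-5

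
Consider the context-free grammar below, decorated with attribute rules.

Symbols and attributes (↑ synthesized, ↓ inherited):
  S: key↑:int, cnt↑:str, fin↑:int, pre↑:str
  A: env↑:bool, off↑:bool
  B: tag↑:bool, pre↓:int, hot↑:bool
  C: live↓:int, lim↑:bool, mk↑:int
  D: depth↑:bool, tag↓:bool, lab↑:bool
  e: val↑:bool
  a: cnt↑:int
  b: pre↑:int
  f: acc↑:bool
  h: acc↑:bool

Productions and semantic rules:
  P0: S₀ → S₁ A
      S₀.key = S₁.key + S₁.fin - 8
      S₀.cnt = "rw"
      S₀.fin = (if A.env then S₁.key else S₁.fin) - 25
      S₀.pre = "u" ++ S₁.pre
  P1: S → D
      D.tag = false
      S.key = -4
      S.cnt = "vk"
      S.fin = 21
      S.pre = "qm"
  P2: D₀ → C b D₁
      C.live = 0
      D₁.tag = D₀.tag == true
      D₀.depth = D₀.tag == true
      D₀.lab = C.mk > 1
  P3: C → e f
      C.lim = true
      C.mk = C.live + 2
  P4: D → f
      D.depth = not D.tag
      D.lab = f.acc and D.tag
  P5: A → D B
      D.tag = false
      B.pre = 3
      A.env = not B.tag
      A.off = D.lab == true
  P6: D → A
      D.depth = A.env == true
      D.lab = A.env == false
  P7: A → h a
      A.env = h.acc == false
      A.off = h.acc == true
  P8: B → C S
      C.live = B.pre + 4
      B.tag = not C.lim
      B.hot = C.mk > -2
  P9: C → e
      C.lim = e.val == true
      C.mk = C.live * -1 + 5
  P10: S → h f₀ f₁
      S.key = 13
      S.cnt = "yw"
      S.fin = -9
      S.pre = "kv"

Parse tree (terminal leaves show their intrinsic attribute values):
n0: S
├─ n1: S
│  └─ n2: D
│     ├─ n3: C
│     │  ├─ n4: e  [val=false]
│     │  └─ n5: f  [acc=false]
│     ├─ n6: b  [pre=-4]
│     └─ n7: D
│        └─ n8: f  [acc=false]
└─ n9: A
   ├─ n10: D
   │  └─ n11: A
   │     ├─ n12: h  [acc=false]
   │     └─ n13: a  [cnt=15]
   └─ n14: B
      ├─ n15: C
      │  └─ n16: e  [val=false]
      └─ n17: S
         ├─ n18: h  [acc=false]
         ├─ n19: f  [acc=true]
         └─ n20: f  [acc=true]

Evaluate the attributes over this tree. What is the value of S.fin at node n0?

1. n2.tag = false  [false]
2. n3.live = 0  [0]
3. n4.val = false  [terminal]
4. n5.acc = false  [terminal]
5. n3.lim = true  [true]
6. n3.mk = 2  [C.live + 2]
7. n6.pre = -4  [terminal]
8. n7.tag = false  [D₀.tag == true]
9. n8.acc = false  [terminal]
10. n7.depth = true  [not D.tag]
11. n7.lab = false  [f.acc and D.tag]
12. n2.depth = false  [D₀.tag == true]
13. n2.lab = true  [C.mk > 1]
14. n1.key = -4  [-4]
15. n1.cnt = "vk"  ["vk"]
16. n1.fin = 21  [21]
17. n1.pre = "qm"  ["qm"]
18. n10.tag = false  [false]
19. n12.acc = false  [terminal]
20. n13.cnt = 15  [terminal]
21. n11.env = true  [h.acc == false]
22. n11.off = false  [h.acc == true]
23. n10.depth = true  [A.env == true]
24. n10.lab = false  [A.env == false]
25. n14.pre = 3  [3]
26. n15.live = 7  [B.pre + 4]
27. n16.val = false  [terminal]
28. n15.lim = false  [e.val == true]
29. n15.mk = -2  [C.live * -1 + 5]
30. n18.acc = false  [terminal]
31. n19.acc = true  [terminal]
32. n20.acc = true  [terminal]
33. n17.key = 13  [13]
34. n17.cnt = "yw"  ["yw"]
35. n17.fin = -9  [-9]
36. n17.pre = "kv"  ["kv"]
37. n14.tag = true  [not C.lim]
38. n14.hot = false  [C.mk > -2]
39. n9.env = false  [not B.tag]
40. n9.off = false  [D.lab == true]
41. n0.key = 9  [S₁.key + S₁.fin - 8]
42. n0.cnt = "rw"  ["rw"]
43. n0.fin = -4  [(if A.env then S₁.key else S₁.fin) - 25]
44. n0.pre = "uqm"  ["u" ++ S₁.pre]

-4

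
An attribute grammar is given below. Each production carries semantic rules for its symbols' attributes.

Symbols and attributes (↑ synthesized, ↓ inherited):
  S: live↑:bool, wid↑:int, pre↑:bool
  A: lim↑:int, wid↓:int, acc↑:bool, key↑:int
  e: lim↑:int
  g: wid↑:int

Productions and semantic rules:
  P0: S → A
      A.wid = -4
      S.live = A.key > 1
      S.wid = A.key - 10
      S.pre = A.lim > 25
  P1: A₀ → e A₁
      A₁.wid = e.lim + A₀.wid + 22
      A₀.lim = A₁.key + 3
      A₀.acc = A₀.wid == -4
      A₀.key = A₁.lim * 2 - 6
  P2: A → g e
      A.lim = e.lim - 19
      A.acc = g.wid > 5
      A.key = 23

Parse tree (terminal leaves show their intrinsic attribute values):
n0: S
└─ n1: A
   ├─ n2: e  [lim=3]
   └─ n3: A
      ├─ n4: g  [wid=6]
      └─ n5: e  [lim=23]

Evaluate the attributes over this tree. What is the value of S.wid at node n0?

1. n1.wid = -4  [-4]
2. n2.lim = 3  [terminal]
3. n3.wid = 21  [e.lim + A₀.wid + 22]
4. n4.wid = 6  [terminal]
5. n5.lim = 23  [terminal]
6. n3.lim = 4  [e.lim - 19]
7. n3.acc = true  [g.wid > 5]
8. n3.key = 23  [23]
9. n1.lim = 26  [A₁.key + 3]
10. n1.acc = true  [A₀.wid == -4]
11. n1.key = 2  [A₁.lim * 2 - 6]
12. n0.live = true  [A.key > 1]
13. n0.wid = -8  [A.key - 10]
14. n0.pre = true  [A.lim > 25]

-8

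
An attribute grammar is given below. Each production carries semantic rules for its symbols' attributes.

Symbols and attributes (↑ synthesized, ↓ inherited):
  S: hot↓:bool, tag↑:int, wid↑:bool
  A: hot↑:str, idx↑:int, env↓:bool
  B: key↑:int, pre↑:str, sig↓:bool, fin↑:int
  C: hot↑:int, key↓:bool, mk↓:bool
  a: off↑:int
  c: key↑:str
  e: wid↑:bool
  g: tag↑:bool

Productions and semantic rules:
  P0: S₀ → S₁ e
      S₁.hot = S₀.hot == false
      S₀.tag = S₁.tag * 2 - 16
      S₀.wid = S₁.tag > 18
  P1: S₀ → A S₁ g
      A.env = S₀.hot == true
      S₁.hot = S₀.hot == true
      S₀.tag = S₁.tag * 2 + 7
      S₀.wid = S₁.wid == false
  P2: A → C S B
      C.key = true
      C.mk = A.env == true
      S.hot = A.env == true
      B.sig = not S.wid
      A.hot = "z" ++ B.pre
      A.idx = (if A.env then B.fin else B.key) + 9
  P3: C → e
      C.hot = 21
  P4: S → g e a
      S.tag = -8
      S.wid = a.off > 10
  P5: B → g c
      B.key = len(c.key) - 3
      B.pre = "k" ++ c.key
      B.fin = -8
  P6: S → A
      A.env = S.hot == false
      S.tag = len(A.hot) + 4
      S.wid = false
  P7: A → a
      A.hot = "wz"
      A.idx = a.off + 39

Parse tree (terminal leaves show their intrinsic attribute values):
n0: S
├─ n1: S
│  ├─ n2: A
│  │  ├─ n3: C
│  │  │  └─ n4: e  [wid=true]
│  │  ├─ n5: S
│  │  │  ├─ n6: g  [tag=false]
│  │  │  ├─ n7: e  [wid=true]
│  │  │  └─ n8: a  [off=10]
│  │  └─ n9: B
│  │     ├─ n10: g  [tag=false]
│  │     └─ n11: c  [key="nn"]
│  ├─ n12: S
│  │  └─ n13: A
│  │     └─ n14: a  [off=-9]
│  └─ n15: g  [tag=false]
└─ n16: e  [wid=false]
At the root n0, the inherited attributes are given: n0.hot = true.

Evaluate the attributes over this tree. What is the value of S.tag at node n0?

1. n0.hot = true  [given at root]
2. n1.hot = false  [S₀.hot == false]
3. n2.env = false  [S₀.hot == true]
4. n3.key = true  [true]
5. n3.mk = false  [A.env == true]
6. n4.wid = true  [terminal]
7. n3.hot = 21  [21]
8. n5.hot = false  [A.env == true]
9. n6.tag = false  [terminal]
10. n7.wid = true  [terminal]
11. n8.off = 10  [terminal]
12. n5.tag = -8  [-8]
13. n5.wid = false  [a.off > 10]
14. n9.sig = true  [not S.wid]
15. n10.tag = false  [terminal]
16. n11.key = "nn"  [terminal]
17. n9.key = -1  [len(c.key) - 3]
18. n9.pre = "knn"  ["k" ++ c.key]
19. n9.fin = -8  [-8]
20. n2.hot = "zknn"  ["z" ++ B.pre]
21. n2.idx = 8  [(if A.env then B.fin else B.key) + 9]
22. n12.hot = false  [S₀.hot == true]
23. n13.env = true  [S.hot == false]
24. n14.off = -9  [terminal]
25. n13.hot = "wz"  ["wz"]
26. n13.idx = 30  [a.off + 39]
27. n12.tag = 6  [len(A.hot) + 4]
28. n12.wid = false  [false]
29. n15.tag = false  [terminal]
30. n1.tag = 19  [S₁.tag * 2 + 7]
31. n1.wid = true  [S₁.wid == false]
32. n16.wid = false  [terminal]
33. n0.tag = 22  [S₁.tag * 2 - 16]
34. n0.wid = true  [S₁.tag > 18]

22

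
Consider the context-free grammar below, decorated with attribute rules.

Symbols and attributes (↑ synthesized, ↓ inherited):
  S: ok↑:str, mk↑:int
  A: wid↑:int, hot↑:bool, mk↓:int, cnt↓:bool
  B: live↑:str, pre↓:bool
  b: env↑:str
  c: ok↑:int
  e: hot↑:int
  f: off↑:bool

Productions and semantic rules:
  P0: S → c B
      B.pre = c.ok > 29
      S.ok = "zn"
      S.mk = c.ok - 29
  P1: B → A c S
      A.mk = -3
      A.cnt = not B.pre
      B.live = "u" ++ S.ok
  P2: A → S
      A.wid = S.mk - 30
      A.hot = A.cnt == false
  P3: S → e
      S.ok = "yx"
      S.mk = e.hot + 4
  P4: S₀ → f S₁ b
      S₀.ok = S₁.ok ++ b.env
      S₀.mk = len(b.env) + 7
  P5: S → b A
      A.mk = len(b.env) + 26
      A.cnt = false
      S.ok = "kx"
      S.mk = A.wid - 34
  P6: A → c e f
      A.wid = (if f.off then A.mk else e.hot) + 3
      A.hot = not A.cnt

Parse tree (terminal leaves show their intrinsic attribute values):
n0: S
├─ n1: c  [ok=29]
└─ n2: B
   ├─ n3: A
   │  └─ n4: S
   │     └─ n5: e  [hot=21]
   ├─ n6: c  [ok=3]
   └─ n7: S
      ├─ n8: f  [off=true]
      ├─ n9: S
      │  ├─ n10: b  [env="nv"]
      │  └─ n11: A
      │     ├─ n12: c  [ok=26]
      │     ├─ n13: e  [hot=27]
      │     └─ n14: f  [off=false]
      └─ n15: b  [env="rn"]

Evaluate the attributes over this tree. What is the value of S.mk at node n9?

-4

1. n1.ok = 29  [terminal]
2. n2.pre = false  [c.ok > 29]
3. n3.mk = -3  [-3]
4. n3.cnt = true  [not B.pre]
5. n5.hot = 21  [terminal]
6. n4.ok = "yx"  ["yx"]
7. n4.mk = 25  [e.hot + 4]
8. n3.wid = -5  [S.mk - 30]
9. n3.hot = false  [A.cnt == false]
10. n6.ok = 3  [terminal]
11. n8.off = true  [terminal]
12. n10.env = "nv"  [terminal]
13. n11.mk = 28  [len(b.env) + 26]
14. n11.cnt = false  [false]
15. n12.ok = 26  [terminal]
16. n13.hot = 27  [terminal]
17. n14.off = false  [terminal]
18. n11.wid = 30  [(if f.off then A.mk else e.hot) + 3]
19. n11.hot = true  [not A.cnt]
20. n9.ok = "kx"  ["kx"]
21. n9.mk = -4  [A.wid - 34]
22. n15.env = "rn"  [terminal]
23. n7.ok = "kxrn"  [S₁.ok ++ b.env]
24. n7.mk = 9  [len(b.env) + 7]
25. n2.live = "ukxrn"  ["u" ++ S.ok]
26. n0.ok = "zn"  ["zn"]
27. n0.mk = 0  [c.ok - 29]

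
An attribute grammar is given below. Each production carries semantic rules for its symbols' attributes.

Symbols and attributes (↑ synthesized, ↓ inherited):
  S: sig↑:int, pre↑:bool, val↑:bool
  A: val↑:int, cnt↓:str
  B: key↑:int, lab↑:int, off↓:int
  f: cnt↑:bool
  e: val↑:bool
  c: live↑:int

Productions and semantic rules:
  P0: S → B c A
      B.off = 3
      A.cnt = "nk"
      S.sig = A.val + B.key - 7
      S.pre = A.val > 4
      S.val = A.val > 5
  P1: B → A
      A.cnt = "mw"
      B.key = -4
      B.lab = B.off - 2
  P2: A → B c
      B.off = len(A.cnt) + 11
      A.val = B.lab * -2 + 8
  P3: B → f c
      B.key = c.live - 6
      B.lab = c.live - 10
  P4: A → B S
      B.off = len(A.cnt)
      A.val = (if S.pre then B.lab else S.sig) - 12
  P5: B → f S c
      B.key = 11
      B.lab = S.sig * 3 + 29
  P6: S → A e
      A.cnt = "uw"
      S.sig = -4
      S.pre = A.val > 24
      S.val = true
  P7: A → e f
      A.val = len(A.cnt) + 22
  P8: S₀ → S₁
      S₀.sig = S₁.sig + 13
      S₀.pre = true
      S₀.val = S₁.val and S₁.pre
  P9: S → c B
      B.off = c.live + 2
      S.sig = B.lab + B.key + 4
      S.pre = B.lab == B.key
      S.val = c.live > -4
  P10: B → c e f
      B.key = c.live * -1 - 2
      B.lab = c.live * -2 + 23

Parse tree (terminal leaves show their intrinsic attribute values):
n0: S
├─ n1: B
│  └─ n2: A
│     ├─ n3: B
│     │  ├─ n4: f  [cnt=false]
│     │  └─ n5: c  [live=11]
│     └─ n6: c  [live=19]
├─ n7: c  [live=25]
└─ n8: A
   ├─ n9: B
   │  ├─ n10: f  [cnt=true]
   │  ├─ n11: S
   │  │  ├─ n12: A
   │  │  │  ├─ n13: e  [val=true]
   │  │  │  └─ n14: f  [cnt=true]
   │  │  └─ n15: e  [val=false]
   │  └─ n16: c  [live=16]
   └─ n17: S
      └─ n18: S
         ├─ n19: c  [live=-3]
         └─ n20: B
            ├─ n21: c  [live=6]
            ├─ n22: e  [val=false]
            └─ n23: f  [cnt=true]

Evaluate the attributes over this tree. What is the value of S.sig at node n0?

1. n1.off = 3  [3]
2. n2.cnt = "mw"  ["mw"]
3. n3.off = 13  [len(A.cnt) + 11]
4. n4.cnt = false  [terminal]
5. n5.live = 11  [terminal]
6. n3.key = 5  [c.live - 6]
7. n3.lab = 1  [c.live - 10]
8. n6.live = 19  [terminal]
9. n2.val = 6  [B.lab * -2 + 8]
10. n1.key = -4  [-4]
11. n1.lab = 1  [B.off - 2]
12. n7.live = 25  [terminal]
13. n8.cnt = "nk"  ["nk"]
14. n9.off = 2  [len(A.cnt)]
15. n10.cnt = true  [terminal]
16. n12.cnt = "uw"  ["uw"]
17. n13.val = true  [terminal]
18. n14.cnt = true  [terminal]
19. n12.val = 24  [len(A.cnt) + 22]
20. n15.val = false  [terminal]
21. n11.sig = -4  [-4]
22. n11.pre = false  [A.val > 24]
23. n11.val = true  [true]
24. n16.live = 16  [terminal]
25. n9.key = 11  [11]
26. n9.lab = 17  [S.sig * 3 + 29]
27. n19.live = -3  [terminal]
28. n20.off = -1  [c.live + 2]
29. n21.live = 6  [terminal]
30. n22.val = false  [terminal]
31. n23.cnt = true  [terminal]
32. n20.key = -8  [c.live * -1 - 2]
33. n20.lab = 11  [c.live * -2 + 23]
34. n18.sig = 7  [B.lab + B.key + 4]
35. n18.pre = false  [B.lab == B.key]
36. n18.val = true  [c.live > -4]
37. n17.sig = 20  [S₁.sig + 13]
38. n17.pre = true  [true]
39. n17.val = false  [S₁.val and S₁.pre]
40. n8.val = 5  [(if S.pre then B.lab else S.sig) - 12]
41. n0.sig = -6  [A.val + B.key - 7]
42. n0.pre = true  [A.val > 4]
43. n0.val = false  [A.val > 5]

-6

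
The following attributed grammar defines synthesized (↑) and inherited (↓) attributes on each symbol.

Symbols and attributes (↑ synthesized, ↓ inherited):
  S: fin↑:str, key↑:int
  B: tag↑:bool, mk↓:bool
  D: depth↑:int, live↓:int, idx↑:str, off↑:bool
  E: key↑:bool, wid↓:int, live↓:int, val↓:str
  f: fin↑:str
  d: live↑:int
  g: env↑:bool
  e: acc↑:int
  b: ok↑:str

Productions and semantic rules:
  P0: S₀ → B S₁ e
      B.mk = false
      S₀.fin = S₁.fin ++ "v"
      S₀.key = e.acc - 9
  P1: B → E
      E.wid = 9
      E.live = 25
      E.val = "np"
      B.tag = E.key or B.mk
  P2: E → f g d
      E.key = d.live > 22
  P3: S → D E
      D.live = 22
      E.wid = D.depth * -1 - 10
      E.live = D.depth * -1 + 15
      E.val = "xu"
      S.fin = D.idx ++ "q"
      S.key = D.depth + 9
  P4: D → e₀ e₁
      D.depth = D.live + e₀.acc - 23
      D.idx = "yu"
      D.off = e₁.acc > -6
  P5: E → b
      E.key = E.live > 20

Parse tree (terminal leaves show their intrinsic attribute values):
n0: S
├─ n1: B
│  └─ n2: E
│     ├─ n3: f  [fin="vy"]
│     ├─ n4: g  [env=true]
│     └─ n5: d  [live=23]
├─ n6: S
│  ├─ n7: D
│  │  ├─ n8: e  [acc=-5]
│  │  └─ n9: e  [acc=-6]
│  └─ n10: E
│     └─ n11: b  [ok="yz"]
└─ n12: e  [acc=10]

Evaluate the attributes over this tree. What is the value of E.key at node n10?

1. n1.mk = false  [false]
2. n2.wid = 9  [9]
3. n2.live = 25  [25]
4. n2.val = "np"  ["np"]
5. n3.fin = "vy"  [terminal]
6. n4.env = true  [terminal]
7. n5.live = 23  [terminal]
8. n2.key = true  [d.live > 22]
9. n1.tag = true  [E.key or B.mk]
10. n7.live = 22  [22]
11. n8.acc = -5  [terminal]
12. n9.acc = -6  [terminal]
13. n7.depth = -6  [D.live + e₀.acc - 23]
14. n7.idx = "yu"  ["yu"]
15. n7.off = false  [e₁.acc > -6]
16. n10.wid = -4  [D.depth * -1 - 10]
17. n10.live = 21  [D.depth * -1 + 15]
18. n10.val = "xu"  ["xu"]
19. n11.ok = "yz"  [terminal]
20. n10.key = true  [E.live > 20]
21. n6.fin = "yuq"  [D.idx ++ "q"]
22. n6.key = 3  [D.depth + 9]
23. n12.acc = 10  [terminal]
24. n0.fin = "yuqv"  [S₁.fin ++ "v"]
25. n0.key = 1  [e.acc - 9]

true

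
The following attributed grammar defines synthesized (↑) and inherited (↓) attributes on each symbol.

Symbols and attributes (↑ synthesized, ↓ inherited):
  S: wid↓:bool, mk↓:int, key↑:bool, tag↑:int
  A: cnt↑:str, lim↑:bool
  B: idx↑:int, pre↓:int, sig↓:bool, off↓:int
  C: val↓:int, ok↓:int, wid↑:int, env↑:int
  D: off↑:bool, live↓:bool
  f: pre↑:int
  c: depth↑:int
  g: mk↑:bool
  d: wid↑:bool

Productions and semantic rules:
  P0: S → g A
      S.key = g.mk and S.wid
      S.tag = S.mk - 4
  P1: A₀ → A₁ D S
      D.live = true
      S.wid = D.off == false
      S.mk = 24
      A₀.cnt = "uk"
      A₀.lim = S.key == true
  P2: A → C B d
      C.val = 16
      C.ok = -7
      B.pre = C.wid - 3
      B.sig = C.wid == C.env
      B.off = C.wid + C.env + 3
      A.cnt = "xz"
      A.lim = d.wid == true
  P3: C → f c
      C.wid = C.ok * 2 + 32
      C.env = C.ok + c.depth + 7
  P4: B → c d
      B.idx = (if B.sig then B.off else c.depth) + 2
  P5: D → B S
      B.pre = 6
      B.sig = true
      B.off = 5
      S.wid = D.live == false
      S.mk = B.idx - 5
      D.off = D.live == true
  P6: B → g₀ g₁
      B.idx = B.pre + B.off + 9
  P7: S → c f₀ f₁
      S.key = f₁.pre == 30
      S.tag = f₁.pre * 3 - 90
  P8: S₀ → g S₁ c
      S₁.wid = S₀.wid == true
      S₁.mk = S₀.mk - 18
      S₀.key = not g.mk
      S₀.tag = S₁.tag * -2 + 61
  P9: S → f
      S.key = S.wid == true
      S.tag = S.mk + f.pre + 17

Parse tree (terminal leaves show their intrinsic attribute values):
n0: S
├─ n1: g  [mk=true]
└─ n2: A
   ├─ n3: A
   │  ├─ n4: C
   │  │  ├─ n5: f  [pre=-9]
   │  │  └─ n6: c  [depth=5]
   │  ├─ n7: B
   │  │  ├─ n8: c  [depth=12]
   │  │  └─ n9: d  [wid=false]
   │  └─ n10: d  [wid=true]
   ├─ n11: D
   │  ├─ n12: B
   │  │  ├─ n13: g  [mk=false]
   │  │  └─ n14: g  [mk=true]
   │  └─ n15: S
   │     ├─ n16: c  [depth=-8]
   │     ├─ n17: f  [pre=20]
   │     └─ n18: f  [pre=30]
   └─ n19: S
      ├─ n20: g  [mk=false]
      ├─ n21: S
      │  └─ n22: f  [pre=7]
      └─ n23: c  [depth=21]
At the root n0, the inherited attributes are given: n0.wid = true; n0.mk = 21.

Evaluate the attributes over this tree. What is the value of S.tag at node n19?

1

1. n0.wid = true  [given at root]
2. n0.mk = 21  [given at root]
3. n1.mk = true  [terminal]
4. n4.val = 16  [16]
5. n4.ok = -7  [-7]
6. n5.pre = -9  [terminal]
7. n6.depth = 5  [terminal]
8. n4.wid = 18  [C.ok * 2 + 32]
9. n4.env = 5  [C.ok + c.depth + 7]
10. n7.pre = 15  [C.wid - 3]
11. n7.sig = false  [C.wid == C.env]
12. n7.off = 26  [C.wid + C.env + 3]
13. n8.depth = 12  [terminal]
14. n9.wid = false  [terminal]
15. n7.idx = 14  [(if B.sig then B.off else c.depth) + 2]
16. n10.wid = true  [terminal]
17. n3.cnt = "xz"  ["xz"]
18. n3.lim = true  [d.wid == true]
19. n11.live = true  [true]
20. n12.pre = 6  [6]
21. n12.sig = true  [true]
22. n12.off = 5  [5]
23. n13.mk = false  [terminal]
24. n14.mk = true  [terminal]
25. n12.idx = 20  [B.pre + B.off + 9]
26. n15.wid = false  [D.live == false]
27. n15.mk = 15  [B.idx - 5]
28. n16.depth = -8  [terminal]
29. n17.pre = 20  [terminal]
30. n18.pre = 30  [terminal]
31. n15.key = true  [f₁.pre == 30]
32. n15.tag = 0  [f₁.pre * 3 - 90]
33. n11.off = true  [D.live == true]
34. n19.wid = false  [D.off == false]
35. n19.mk = 24  [24]
36. n20.mk = false  [terminal]
37. n21.wid = false  [S₀.wid == true]
38. n21.mk = 6  [S₀.mk - 18]
39. n22.pre = 7  [terminal]
40. n21.key = false  [S.wid == true]
41. n21.tag = 30  [S.mk + f.pre + 17]
42. n23.depth = 21  [terminal]
43. n19.key = true  [not g.mk]
44. n19.tag = 1  [S₁.tag * -2 + 61]
45. n2.cnt = "uk"  ["uk"]
46. n2.lim = true  [S.key == true]
47. n0.key = true  [g.mk and S.wid]
48. n0.tag = 17  [S.mk - 4]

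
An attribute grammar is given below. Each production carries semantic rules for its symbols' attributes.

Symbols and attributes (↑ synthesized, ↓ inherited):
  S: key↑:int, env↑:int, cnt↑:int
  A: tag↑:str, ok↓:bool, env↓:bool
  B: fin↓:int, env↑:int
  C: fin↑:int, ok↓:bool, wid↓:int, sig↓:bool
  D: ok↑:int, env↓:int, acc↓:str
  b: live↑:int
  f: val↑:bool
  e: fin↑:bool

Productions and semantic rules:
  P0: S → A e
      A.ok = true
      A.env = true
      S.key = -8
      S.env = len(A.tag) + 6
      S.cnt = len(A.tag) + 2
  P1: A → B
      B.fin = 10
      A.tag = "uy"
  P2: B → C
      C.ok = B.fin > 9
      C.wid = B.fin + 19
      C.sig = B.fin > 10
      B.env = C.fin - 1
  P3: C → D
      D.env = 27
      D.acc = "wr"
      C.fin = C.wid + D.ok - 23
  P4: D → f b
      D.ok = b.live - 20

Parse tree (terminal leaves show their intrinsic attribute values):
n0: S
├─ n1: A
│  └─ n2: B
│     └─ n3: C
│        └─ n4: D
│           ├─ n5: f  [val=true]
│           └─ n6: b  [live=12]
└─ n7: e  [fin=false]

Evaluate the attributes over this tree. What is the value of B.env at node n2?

-3

1. n1.ok = true  [true]
2. n1.env = true  [true]
3. n2.fin = 10  [10]
4. n3.ok = true  [B.fin > 9]
5. n3.wid = 29  [B.fin + 19]
6. n3.sig = false  [B.fin > 10]
7. n4.env = 27  [27]
8. n4.acc = "wr"  ["wr"]
9. n5.val = true  [terminal]
10. n6.live = 12  [terminal]
11. n4.ok = -8  [b.live - 20]
12. n3.fin = -2  [C.wid + D.ok - 23]
13. n2.env = -3  [C.fin - 1]
14. n1.tag = "uy"  ["uy"]
15. n7.fin = false  [terminal]
16. n0.key = -8  [-8]
17. n0.env = 8  [len(A.tag) + 6]
18. n0.cnt = 4  [len(A.tag) + 2]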